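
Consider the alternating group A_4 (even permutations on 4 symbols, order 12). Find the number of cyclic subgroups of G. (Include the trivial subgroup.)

Group the elements of G by the cyclic subgroup they generate; each cyclic subgroup of order d accounts for φ(d) elements.
Cyclic subgroups by order — order 1: 1; order 2: 3; order 3: 4.
Total: 8.

8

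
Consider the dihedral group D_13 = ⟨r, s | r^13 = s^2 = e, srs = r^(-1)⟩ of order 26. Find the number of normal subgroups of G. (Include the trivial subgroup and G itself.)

3

G has 16 subgroups. Checking conjugation-invariance by order — order 1: 1/1 normal; order 2: 0/13 normal; order 13: 1/1 normal; order 26: 1/1 normal.
Total normal subgroups: 3.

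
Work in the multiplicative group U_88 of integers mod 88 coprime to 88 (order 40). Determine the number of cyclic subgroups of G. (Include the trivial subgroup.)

Each element a generates a cyclic subgroup ⟨a⟩; distinct elements may generate the same one (a cyclic group of order d has φ(d) generators).
Cyclic subgroups by order — order 1: 1; order 2: 7; order 5: 1; order 10: 7.
Total: 16.

16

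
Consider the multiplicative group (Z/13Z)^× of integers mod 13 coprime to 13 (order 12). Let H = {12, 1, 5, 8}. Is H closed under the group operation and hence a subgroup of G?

|H| = 4 divides |G| = 12, consistent with Lagrange.
H contains the identity, every element's inverse is in H, and H is closed under ·: it is a subgroup.
In fact H = ⟨8⟩.

Yes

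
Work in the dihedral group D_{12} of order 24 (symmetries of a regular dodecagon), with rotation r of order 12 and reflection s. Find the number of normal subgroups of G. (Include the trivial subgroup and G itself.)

9

G has 34 subgroups. Checking conjugation-invariance by order — order 1: 1/1 normal; order 2: 1/13 normal; order 3: 1/1 normal; order 4: 1/7 normal; order 6: 1/5 normal; order 8: 0/3 normal; order 12: 3/3 normal; order 24: 1/1 normal.
Total normal subgroups: 9.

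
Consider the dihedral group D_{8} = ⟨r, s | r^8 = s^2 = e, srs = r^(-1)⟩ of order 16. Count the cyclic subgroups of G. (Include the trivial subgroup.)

12

A cyclic subgroup of order d is generated by each of its φ(d) elements of order d, so the cyclic subgroups of order d number (#elements of order d)/φ(d).
Cyclic subgroups by order — order 1: 1; order 2: 9; order 4: 1; order 8: 1.
Total: 12.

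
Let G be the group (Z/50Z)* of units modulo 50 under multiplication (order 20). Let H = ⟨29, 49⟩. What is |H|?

|⟨29⟩| = 10 and |⟨49⟩| = 2, so |H| is a multiple of lcm(10, 2) = 10 and divides |G| = 20.
Closing under the operation: H = {1, 9, 11, 19, 21, 29, 31, 39, 41, 49}, so |H| = 10.

10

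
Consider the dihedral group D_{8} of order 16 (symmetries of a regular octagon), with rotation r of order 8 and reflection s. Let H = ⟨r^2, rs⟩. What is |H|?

8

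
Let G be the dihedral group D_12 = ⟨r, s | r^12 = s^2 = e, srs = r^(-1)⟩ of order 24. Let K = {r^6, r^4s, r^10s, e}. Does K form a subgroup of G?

|K| = 4 divides |G| = 24, consistent with Lagrange.
K contains the identity, every element's inverse is in K, and K is closed under ·: it is a subgroup.

Yes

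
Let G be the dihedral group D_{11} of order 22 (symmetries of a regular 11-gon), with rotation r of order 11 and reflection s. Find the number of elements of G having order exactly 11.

10

Enumerating element orders in G gives 10 elements of order 11.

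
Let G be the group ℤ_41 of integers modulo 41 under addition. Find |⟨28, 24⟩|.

41

|⟨28⟩| = 41 and |⟨24⟩| = 41, so |H| is a multiple of lcm(41, 41) = 41 and divides |G| = 41.
Closing {28, 24} under the group operation gives all of G, so |H| = 41.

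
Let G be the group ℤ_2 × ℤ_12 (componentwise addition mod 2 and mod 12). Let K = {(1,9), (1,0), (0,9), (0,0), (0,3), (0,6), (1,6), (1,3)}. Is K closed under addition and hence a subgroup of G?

|K| = 8 divides |G| = 24, consistent with Lagrange.
K contains the identity, every element's inverse is in K, and K is closed under +: it is a subgroup.

Yes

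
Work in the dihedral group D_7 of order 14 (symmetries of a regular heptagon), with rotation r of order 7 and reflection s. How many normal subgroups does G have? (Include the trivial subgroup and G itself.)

G has 10 subgroups. Checking conjugation-invariance by order — order 1: 1/1 normal; order 2: 0/7 normal; order 7: 1/1 normal; order 14: 1/1 normal.
Total normal subgroups: 3.

3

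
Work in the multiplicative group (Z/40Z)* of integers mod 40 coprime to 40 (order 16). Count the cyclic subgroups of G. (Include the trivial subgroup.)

A cyclic subgroup of order d is generated by each of its φ(d) elements of order d, so the cyclic subgroups of order d number (#elements of order d)/φ(d).
Cyclic subgroups by order — order 1: 1; order 2: 7; order 4: 4.
Total: 12.

12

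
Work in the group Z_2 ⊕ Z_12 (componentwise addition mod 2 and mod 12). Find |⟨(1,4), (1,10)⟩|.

|⟨(1,4)⟩| = 6 and |⟨(1,10)⟩| = 6, so |H| is a multiple of lcm(6, 6) = 6 and divides |G| = 24.
Closing under the operation: H = {(0,0), (0,2), (0,4), (0,6), (0,8), (0,10), (1,0), (1,2), (1,4), (1,6), (1,8), (1,10)}, so |H| = 12.

12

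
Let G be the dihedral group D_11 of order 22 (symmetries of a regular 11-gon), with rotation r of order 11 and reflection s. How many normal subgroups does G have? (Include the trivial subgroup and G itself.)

3

G has 14 subgroups. Checking conjugation-invariance by order — order 1: 1/1 normal; order 2: 0/11 normal; order 11: 1/1 normal; order 22: 1/1 normal.
Total normal subgroups: 3.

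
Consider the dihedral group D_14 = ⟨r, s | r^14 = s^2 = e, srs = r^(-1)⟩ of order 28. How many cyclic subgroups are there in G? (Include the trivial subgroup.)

18

A cyclic subgroup of order d is generated by each of its φ(d) elements of order d, so the cyclic subgroups of order d number (#elements of order d)/φ(d).
Cyclic subgroups by order — order 1: 1; order 2: 15; order 7: 1; order 14: 1.
Total: 18.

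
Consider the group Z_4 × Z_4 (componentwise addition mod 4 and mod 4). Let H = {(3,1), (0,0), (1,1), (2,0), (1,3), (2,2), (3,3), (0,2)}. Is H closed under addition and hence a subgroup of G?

Yes

|H| = 8 divides |G| = 16, consistent with Lagrange.
H contains the identity, every element's inverse is in H, and H is closed under +: it is a subgroup.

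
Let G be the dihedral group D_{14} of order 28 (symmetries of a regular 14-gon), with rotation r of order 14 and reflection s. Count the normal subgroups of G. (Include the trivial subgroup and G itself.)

G has 28 subgroups. Checking conjugation-invariance by order — order 1: 1/1 normal; order 2: 1/15 normal; order 4: 0/7 normal; order 7: 1/1 normal; order 14: 3/3 normal; order 28: 1/1 normal.
Total normal subgroups: 7.

7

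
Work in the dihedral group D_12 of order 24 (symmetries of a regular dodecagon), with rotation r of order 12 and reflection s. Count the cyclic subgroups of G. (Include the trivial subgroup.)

18

Group the elements of G by the cyclic subgroup they generate; each cyclic subgroup of order d accounts for φ(d) elements.
Cyclic subgroups by order — order 1: 1; order 2: 13; order 3: 1; order 4: 1; order 6: 1; order 12: 1.
Total: 18.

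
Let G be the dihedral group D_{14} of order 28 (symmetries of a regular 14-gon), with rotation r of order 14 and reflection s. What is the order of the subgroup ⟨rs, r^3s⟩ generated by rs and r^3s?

|⟨rs⟩| = 2 and |⟨r^3s⟩| = 2, so |H| is a multiple of lcm(2, 2) = 2 and divides |G| = 28.
Closing under the operation: H = {e, r^2, r^4, r^6, r^8, r^10, r^12, rs, r^3s, r^5s, r^7s, r^9s, r^11s, r^13s}, so |H| = 14.

14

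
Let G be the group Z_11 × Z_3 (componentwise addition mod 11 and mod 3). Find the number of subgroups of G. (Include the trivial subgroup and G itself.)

4

|G| = 33, so by Lagrange every subgroup order divides 33. Divisors: 1, 3, 11, 33.
Subgroups by order — order 1: 1; order 3: 1; order 11: 1; order 33: 1.
Total: 1 + 1 + 1 + 1 = 4.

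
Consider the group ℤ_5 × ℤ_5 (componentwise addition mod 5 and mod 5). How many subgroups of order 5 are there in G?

6

|G| = 25 and 5 | 25, so subgroups of order 5 are possible by Lagrange.
The subgroups of order 5 are: {(0,0), (0,1), (0,2), (0,3), (0,4)}; {(0,0), (1,0), (2,0), (3,0), (4,0)}; {(0,0), (1,1), (2,2), (3,3), (4,4)}; {(0,0), (1,2), (2,4), (3,1), (4,3)}; … (6 in all).
So G has 6 subgroups of order 5.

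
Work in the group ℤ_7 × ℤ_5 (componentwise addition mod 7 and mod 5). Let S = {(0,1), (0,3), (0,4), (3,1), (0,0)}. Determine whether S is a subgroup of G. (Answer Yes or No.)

(3,1) ∈ S but its inverse (4,4) ∉ S, so S is not a subgroup.

No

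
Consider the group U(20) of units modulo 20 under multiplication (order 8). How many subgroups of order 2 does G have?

3

|G| = 8 and 2 | 8, so subgroups of order 2 are possible by Lagrange.
The subgroups of order 2 are: {1, 11}; {1, 19}; {1, 9}.
So G has 3 subgroups of order 2.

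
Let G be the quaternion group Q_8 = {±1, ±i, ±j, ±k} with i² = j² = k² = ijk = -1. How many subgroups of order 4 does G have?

3

|G| = 8 and 4 | 8, so subgroups of order 4 are possible by Lagrange.
The subgroups of order 4 are: {1, -1, i, -i}; {1, -1, j, -j}; {1, -1, k, -k}.
So G has 3 subgroups of order 4.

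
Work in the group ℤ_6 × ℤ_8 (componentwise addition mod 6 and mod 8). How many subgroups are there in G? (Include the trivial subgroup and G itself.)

|G| = 48, so by Lagrange every subgroup order divides 48. Divisors: 1, 2, 3, 4, 6, 8, 12, 16, 24, 48.
Subgroups by order — order 1: 1; order 2: 3; order 3: 1; order 4: 3; order 6: 3; order 8: 3; order 12: 3; order 16: 1; order 24: 3; order 48: 1.
Total: 1 + 3 + 1 + 3 + 3 + 3 + 3 + 1 + 3 + 1 = 22.

22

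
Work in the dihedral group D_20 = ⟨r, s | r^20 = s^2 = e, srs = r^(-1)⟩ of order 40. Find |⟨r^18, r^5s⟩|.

|⟨r^18⟩| = 10 and |⟨r^5s⟩| = 2, so |H| is a multiple of lcm(10, 2) = 10 and divides |G| = 40.
Closing under the operation: H = {e, r^2, r^4, r^6, r^8, r^10, r^12, r^14, r^16, r^18, rs, r^3s, r^5s, r^7s, r^9s, r^11s, r^13s, r^15s, r^17s, r^19s}, so |H| = 20.

20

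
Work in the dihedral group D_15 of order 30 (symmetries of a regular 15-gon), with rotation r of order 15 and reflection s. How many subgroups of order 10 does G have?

|G| = 30 and 10 | 30, so subgroups of order 10 are possible by Lagrange.
The subgroups of order 10 are: {e, r^3, r^6, r^9, r^12, rs, r^4s, r^7s, r^10s, r^13s}; {e, r^3, r^6, r^9, r^12, r^2s, r^5s, r^8s, r^11s, r^14s}; {e, r^3, r^6, r^9, r^12, s, r^3s, r^6s, r^9s, r^12s}.
So G has 3 subgroups of order 10.

3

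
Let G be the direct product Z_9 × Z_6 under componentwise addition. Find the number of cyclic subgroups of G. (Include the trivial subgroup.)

Group the elements of G by the cyclic subgroup they generate; each cyclic subgroup of order d accounts for φ(d) elements.
Cyclic subgroups by order — order 1: 1; order 2: 1; order 3: 4; order 6: 4; order 9: 3; order 18: 3.
Total: 16.

16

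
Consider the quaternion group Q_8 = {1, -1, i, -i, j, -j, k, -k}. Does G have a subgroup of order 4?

Yes

4 | 8. A subgroup of order 4 is {1, -1, i, -i}.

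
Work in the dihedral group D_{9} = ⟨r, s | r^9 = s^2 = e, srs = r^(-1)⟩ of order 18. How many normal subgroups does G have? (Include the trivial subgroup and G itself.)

4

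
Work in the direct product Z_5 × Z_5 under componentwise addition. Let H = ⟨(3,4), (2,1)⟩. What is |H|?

5

|⟨(3,4)⟩| = 5 and |⟨(2,1)⟩| = 5, so |H| is a multiple of lcm(5, 5) = 5 and divides |G| = 25.
Closing under the operation: H = {(0,0), (1,3), (2,1), (3,4), (4,2)}, so |H| = 5.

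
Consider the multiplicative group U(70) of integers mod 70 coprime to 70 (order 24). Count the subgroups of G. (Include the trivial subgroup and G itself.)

|G| = 24, so by Lagrange every subgroup order divides 24. Divisors: 1, 2, 3, 4, 6, 8, 12, 24.
Subgroups by order — order 1: 1; order 2: 3; order 3: 1; order 4: 3; order 6: 3; order 8: 1; order 12: 3; order 24: 1.
Total: 1 + 3 + 1 + 3 + 3 + 1 + 3 + 1 = 16.

16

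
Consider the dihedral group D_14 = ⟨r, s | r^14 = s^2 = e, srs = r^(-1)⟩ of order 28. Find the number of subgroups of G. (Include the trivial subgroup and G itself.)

28

|G| = 28, so by Lagrange every subgroup order divides 28. Divisors: 1, 2, 4, 7, 14, 28.
Subgroups by order — order 1: 1; order 2: 15; order 4: 7; order 7: 1; order 14: 3; order 28: 1.
Total: 1 + 15 + 7 + 1 + 3 + 1 = 28.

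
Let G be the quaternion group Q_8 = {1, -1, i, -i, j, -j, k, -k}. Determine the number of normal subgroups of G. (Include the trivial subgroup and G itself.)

6

G has 6 subgroups. Checking conjugation-invariance by order — order 1: 1/1 normal; order 2: 1/1 normal; order 4: 3/3 normal; order 8: 1/1 normal.
Total normal subgroups: 6.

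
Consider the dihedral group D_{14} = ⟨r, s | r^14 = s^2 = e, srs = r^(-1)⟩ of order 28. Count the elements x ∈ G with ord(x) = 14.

The elements of order 14 are: r, r^3, r^5, r^9, r^11, r^13.
That's 6.

6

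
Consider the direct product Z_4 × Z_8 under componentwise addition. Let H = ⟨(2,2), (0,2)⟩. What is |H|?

8

|⟨(2,2)⟩| = 4 and |⟨(0,2)⟩| = 4, so |H| is a multiple of lcm(4, 4) = 4 and divides |G| = 32.
Closing under the operation: H = {(0,0), (0,2), (0,4), (0,6), (2,0), (2,2), (2,4), (2,6)}, so |H| = 8.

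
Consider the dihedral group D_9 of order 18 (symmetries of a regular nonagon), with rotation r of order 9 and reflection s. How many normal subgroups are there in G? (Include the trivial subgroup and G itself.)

4

G has 16 subgroups. Checking conjugation-invariance by order — order 1: 1/1 normal; order 2: 0/9 normal; order 3: 1/1 normal; order 6: 0/3 normal; order 9: 1/1 normal; order 18: 1/1 normal.
Total normal subgroups: 4.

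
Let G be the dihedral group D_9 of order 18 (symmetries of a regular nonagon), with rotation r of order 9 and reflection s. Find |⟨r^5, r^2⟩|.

|⟨r^5⟩| = 9 and |⟨r^2⟩| = 9, so |H| is a multiple of lcm(9, 9) = 9 and divides |G| = 18.
Closing under the operation: H = {e, r, r^2, r^3, r^4, r^5, r^6, r^7, r^8}, so |H| = 9.

9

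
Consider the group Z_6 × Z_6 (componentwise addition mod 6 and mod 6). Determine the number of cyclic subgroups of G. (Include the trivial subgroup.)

20

A cyclic subgroup of order d is generated by each of its φ(d) elements of order d, so the cyclic subgroups of order d number (#elements of order d)/φ(d).
Cyclic subgroups by order — order 1: 1; order 2: 3; order 3: 4; order 6: 12.
Total: 20.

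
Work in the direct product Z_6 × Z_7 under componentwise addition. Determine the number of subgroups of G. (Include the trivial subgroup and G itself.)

|G| = 42, so by Lagrange every subgroup order divides 42. Divisors: 1, 2, 3, 6, 7, 14, 21, 42.
Subgroups by order — order 1: 1; order 2: 1; order 3: 1; order 6: 1; order 7: 1; order 14: 1; order 21: 1; order 42: 1.
Total: 1 + 1 + 1 + 1 + 1 + 1 + 1 + 1 = 8.

8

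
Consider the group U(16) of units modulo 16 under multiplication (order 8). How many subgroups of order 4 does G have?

|G| = 8 and 4 | 8, so subgroups of order 4 are possible by Lagrange.
The subgroups of order 4 are: {1, 3, 9, 11}; {1, 5, 9, 13}; {1, 7, 9, 15}.
So G has 3 subgroups of order 4.

3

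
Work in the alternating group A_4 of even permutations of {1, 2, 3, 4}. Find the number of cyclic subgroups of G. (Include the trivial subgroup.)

8

Group the elements of G by the cyclic subgroup they generate; each cyclic subgroup of order d accounts for φ(d) elements.
Cyclic subgroups by order — order 1: 1; order 2: 3; order 3: 4.
Total: 8.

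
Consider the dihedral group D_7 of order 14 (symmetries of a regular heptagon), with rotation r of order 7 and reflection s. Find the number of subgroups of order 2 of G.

7

|G| = 14 and 2 | 14, so subgroups of order 2 are possible by Lagrange.
The subgroups of order 2 are: {e, r^2s}; {e, r^3s}; {e, r^4s}; {e, r^5s}; … (7 in all).
So G has 7 subgroups of order 2.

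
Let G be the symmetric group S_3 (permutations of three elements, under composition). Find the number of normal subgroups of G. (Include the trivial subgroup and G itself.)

3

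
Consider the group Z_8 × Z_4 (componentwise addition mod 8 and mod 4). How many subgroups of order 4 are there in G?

|G| = 32 and 4 | 32, so subgroups of order 4 are possible by Lagrange.
The subgroups of order 4 are: {(0,0), (0,1), (0,2), (0,3)}; {(0,0), (0,2), (4,0), (4,2)}; {(0,0), (0,2), (4,1), (4,3)}; {(0,0), (2,0), (4,0), (6,0)}; … (7 in all).
So G has 7 subgroups of order 4.

7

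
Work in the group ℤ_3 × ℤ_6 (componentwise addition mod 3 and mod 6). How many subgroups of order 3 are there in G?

|G| = 18 and 3 | 18, so subgroups of order 3 are possible by Lagrange.
The subgroups of order 3 are: {(0,0), (0,2), (0,4)}; {(0,0), (1,0), (2,0)}; {(0,0), (1,2), (2,4)}; {(0,0), (1,4), (2,2)}.
So G has 4 subgroups of order 3.

4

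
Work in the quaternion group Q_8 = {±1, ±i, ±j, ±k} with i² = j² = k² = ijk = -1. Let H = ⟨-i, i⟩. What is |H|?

4

|⟨-i⟩| = 4 and |⟨i⟩| = 4, so |H| is a multiple of lcm(4, 4) = 4 and divides |G| = 8.
Closing under the operation: H = {1, -1, i, -i}, so |H| = 4.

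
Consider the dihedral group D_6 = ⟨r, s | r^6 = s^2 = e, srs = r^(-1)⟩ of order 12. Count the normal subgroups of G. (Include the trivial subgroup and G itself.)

G has 16 subgroups. Checking conjugation-invariance by order — order 1: 1/1 normal; order 2: 1/7 normal; order 3: 1/1 normal; order 4: 0/3 normal; order 6: 3/3 normal; order 12: 1/1 normal.
Total normal subgroups: 7.

7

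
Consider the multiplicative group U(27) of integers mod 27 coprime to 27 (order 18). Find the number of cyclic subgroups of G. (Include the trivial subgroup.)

Each element a generates a cyclic subgroup ⟨a⟩; distinct elements may generate the same one (a cyclic group of order d has φ(d) generators).
Cyclic subgroups by order — order 1: 1; order 2: 1; order 3: 1; order 6: 1; order 9: 1; order 18: 1.
Total: 6.

6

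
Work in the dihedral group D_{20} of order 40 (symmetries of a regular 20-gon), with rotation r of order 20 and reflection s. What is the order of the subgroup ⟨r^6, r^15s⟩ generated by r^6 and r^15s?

20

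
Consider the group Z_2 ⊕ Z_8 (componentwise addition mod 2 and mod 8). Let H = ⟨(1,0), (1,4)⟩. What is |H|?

|⟨(1,0)⟩| = 2 and |⟨(1,4)⟩| = 2, so |H| is a multiple of lcm(2, 2) = 2 and divides |G| = 16.
Closing under the operation: H = {(0,0), (0,4), (1,0), (1,4)}, so |H| = 4.

4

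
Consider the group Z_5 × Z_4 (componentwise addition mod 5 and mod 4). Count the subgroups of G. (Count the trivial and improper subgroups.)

6

|G| = 20, so by Lagrange every subgroup order divides 20. Divisors: 1, 2, 4, 5, 10, 20.
Subgroups by order — order 1: 1; order 2: 1; order 4: 1; order 5: 1; order 10: 1; order 20: 1.
Total: 1 + 1 + 1 + 1 + 1 + 1 = 6.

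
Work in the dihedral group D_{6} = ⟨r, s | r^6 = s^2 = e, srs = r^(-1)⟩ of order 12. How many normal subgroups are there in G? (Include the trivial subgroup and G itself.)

7

G has 16 subgroups. Checking conjugation-invariance by order — order 1: 1/1 normal; order 2: 1/7 normal; order 3: 1/1 normal; order 4: 0/3 normal; order 6: 3/3 normal; order 12: 1/1 normal.
Total normal subgroups: 7.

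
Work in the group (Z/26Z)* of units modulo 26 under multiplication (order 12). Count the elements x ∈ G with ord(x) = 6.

2

The elements of order 6 are: 17, 23.
That's 2.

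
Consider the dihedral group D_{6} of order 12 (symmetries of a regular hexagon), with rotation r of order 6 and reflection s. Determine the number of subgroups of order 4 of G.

3

|G| = 12 and 4 | 12, so subgroups of order 4 are possible by Lagrange.
The subgroups of order 4 are: {e, r^3, r^2s, r^5s}; {e, r^3, s, r^3s}; {e, r^3, rs, r^4s}.
So G has 3 subgroups of order 4.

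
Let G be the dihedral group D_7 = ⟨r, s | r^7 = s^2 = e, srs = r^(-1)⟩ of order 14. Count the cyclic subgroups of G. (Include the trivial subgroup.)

9

A cyclic subgroup of order d is generated by each of its φ(d) elements of order d, so the cyclic subgroups of order d number (#elements of order d)/φ(d).
Cyclic subgroups by order — order 1: 1; order 2: 7; order 7: 1.
Total: 9.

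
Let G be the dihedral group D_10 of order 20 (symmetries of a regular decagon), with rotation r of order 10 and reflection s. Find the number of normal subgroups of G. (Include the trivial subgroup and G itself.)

7

G has 22 subgroups. Checking conjugation-invariance by order — order 1: 1/1 normal; order 2: 1/11 normal; order 4: 0/5 normal; order 5: 1/1 normal; order 10: 3/3 normal; order 20: 1/1 normal.
Total normal subgroups: 7.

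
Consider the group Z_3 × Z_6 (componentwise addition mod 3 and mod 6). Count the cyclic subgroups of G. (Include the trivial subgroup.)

10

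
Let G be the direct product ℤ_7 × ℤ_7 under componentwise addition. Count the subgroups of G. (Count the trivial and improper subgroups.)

10

|G| = 49, so by Lagrange every subgroup order divides 49. Divisors: 1, 7, 49.
Subgroups by order — order 1: 1; order 7: 8; order 49: 1.
Total: 1 + 8 + 1 = 10.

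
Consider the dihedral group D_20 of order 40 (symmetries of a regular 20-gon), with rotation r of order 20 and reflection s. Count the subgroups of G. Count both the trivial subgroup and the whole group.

|G| = 40, so by Lagrange every subgroup order divides 40. Divisors: 1, 2, 4, 5, 8, 10, 20, 40.
Subgroups by order — order 1: 1; order 2: 21; order 4: 11; order 5: 1; order 8: 5; order 10: 5; order 20: 3; order 40: 1.
Total: 1 + 21 + 11 + 1 + 5 + 5 + 3 + 1 = 48.

48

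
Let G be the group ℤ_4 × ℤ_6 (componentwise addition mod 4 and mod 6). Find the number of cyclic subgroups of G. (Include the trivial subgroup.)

Each element a generates a cyclic subgroup ⟨a⟩; distinct elements may generate the same one (a cyclic group of order d has φ(d) generators).
Cyclic subgroups by order — order 1: 1; order 2: 3; order 3: 1; order 4: 2; order 6: 3; order 12: 2.
Total: 12.

12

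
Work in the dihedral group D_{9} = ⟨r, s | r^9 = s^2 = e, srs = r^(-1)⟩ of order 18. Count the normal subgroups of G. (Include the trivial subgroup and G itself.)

G has 16 subgroups. Checking conjugation-invariance by order — order 1: 1/1 normal; order 2: 0/9 normal; order 3: 1/1 normal; order 6: 0/3 normal; order 9: 1/1 normal; order 18: 1/1 normal.
Total normal subgroups: 4.

4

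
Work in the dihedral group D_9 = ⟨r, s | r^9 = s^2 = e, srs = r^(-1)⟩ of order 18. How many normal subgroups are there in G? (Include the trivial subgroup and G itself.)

4

G has 16 subgroups. Checking conjugation-invariance by order — order 1: 1/1 normal; order 2: 0/9 normal; order 3: 1/1 normal; order 6: 0/3 normal; order 9: 1/1 normal; order 18: 1/1 normal.
Total normal subgroups: 4.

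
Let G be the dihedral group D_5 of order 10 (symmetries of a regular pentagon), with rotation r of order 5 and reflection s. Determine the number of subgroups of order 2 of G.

5

|G| = 10 and 2 | 10, so subgroups of order 2 are possible by Lagrange.
The subgroups of order 2 are: {e, r^2s}; {e, r^3s}; {e, r^4s}; {e, rs}; … (5 in all).
So G has 5 subgroups of order 2.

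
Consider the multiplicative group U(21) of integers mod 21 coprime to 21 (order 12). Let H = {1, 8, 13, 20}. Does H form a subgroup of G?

Yes

|H| = 4 divides |G| = 12, consistent with Lagrange.
H contains the identity, every element's inverse is in H, and H is closed under ·: it is a subgroup.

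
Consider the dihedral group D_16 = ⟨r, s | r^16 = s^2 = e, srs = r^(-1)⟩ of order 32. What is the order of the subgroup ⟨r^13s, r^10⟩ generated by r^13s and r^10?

16

|⟨r^13s⟩| = 2 and |⟨r^10⟩| = 8, so |H| is a multiple of lcm(2, 8) = 8 and divides |G| = 32.
Closing under the operation: H = {e, r^2, r^4, r^6, r^8, r^10, r^12, r^14, rs, r^3s, r^5s, r^7s, r^9s, r^11s, r^13s, r^15s}, so |H| = 16.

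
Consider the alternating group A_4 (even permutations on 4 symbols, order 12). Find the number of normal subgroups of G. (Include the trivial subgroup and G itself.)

3

G has 10 subgroups. Checking conjugation-invariance by order — order 1: 1/1 normal; order 2: 0/3 normal; order 3: 0/4 normal; order 4: 1/1 normal; order 12: 1/1 normal.
Total normal subgroups: 3.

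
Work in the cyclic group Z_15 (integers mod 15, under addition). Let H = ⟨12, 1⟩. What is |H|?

|⟨12⟩| = 5 and |⟨1⟩| = 15, so |H| is a multiple of lcm(5, 15) = 15 and divides |G| = 15.
Closing {12, 1} under the group operation gives all of G, so |H| = 15.

15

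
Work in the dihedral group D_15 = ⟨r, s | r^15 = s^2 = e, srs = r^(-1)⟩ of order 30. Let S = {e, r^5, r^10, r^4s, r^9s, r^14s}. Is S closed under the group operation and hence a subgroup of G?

Yes

|S| = 6 divides |G| = 30, consistent with Lagrange.
S contains the identity, every element's inverse is in S, and S is closed under ·: it is a subgroup.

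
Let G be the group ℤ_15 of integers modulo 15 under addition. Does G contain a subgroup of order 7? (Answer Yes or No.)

No

7 does not divide |G| = 15, so by Lagrange no subgroup of order 7 exists.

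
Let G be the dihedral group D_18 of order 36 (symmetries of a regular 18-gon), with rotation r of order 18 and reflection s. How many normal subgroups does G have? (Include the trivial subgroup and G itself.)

G has 45 subgroups. Checking conjugation-invariance by order — order 1: 1/1 normal; order 2: 1/19 normal; order 3: 1/1 normal; order 4: 0/9 normal; order 6: 1/7 normal; order 9: 1/1 normal; order 12: 0/3 normal; order 18: 3/3 normal; order 36: 1/1 normal.
Total normal subgroups: 9.

9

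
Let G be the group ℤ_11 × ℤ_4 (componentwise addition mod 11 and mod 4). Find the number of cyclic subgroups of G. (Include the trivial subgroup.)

6

Each element a generates a cyclic subgroup ⟨a⟩; distinct elements may generate the same one (a cyclic group of order d has φ(d) generators).
Cyclic subgroups by order — order 1: 1; order 2: 1; order 4: 1; order 11: 1; order 22: 1; order 44: 1.
Total: 6.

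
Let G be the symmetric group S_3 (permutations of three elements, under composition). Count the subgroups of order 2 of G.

3

|G| = 6 and 2 | 6, so subgroups of order 2 are possible by Lagrange.
The subgroups of order 2 are: {e, (1 2)}; {e, (1 3)}; {e, (2 3)}.
So G has 3 subgroups of order 2.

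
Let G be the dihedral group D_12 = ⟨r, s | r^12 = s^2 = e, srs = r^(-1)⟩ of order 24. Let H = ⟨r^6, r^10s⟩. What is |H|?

|⟨r^6⟩| = 2 and |⟨r^10s⟩| = 2, so |H| is a multiple of lcm(2, 2) = 2 and divides |G| = 24.
Closing under the operation: H = {e, r^6, r^4s, r^10s}, so |H| = 4.

4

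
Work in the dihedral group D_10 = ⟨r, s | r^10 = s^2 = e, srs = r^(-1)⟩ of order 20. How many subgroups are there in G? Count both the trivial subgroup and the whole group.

|G| = 20, so by Lagrange every subgroup order divides 20. Divisors: 1, 2, 4, 5, 10, 20.
Subgroups by order — order 1: 1; order 2: 11; order 4: 5; order 5: 1; order 10: 3; order 20: 1.
Total: 1 + 11 + 5 + 1 + 3 + 1 = 22.

22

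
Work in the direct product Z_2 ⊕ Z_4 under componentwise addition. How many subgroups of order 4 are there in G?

3

|G| = 8 and 4 | 8, so subgroups of order 4 are possible by Lagrange.
The subgroups of order 4 are: {(0,0), (0,1), (0,2), (0,3)}; {(0,0), (0,2), (1,0), (1,2)}; {(0,0), (0,2), (1,1), (1,3)}.
So G has 3 subgroups of order 4.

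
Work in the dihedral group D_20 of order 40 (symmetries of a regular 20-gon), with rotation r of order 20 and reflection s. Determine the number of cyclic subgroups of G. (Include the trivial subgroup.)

26

Group the elements of G by the cyclic subgroup they generate; each cyclic subgroup of order d accounts for φ(d) elements.
Cyclic subgroups by order — order 1: 1; order 2: 21; order 4: 1; order 5: 1; order 10: 1; order 20: 1.
Total: 26.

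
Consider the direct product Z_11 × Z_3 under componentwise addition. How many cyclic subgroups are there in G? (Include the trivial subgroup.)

A cyclic subgroup of order d is generated by each of its φ(d) elements of order d, so the cyclic subgroups of order d number (#elements of order d)/φ(d).
Cyclic subgroups by order — order 1: 1; order 3: 1; order 11: 1; order 33: 1.
Total: 4.

4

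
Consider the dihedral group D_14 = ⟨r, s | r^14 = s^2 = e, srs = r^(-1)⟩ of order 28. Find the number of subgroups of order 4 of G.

7

|G| = 28 and 4 | 28, so subgroups of order 4 are possible by Lagrange.
The subgroups of order 4 are: {e, r^7, r^3s, r^10s}; {e, r^7, r^4s, r^11s}; {e, r^7, r^5s, r^12s}; {e, r^7, r^6s, r^13s}; … (7 in all).
So G has 7 subgroups of order 4.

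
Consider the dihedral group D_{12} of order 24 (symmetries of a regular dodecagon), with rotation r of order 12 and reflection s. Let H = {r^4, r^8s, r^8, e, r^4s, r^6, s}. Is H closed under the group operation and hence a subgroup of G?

|H| = 7 does not divide |G| = 24, so by Lagrange H is not a subgroup.

No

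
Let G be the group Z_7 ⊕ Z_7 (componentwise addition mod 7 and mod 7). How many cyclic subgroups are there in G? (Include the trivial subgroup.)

9

Group the elements of G by the cyclic subgroup they generate; each cyclic subgroup of order d accounts for φ(d) elements.
Cyclic subgroups by order — order 1: 1; order 7: 8.
Total: 9.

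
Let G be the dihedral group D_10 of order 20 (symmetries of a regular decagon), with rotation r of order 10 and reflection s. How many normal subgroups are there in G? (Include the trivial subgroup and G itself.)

G has 22 subgroups. Checking conjugation-invariance by order — order 1: 1/1 normal; order 2: 1/11 normal; order 4: 0/5 normal; order 5: 1/1 normal; order 10: 3/3 normal; order 20: 1/1 normal.
Total normal subgroups: 7.

7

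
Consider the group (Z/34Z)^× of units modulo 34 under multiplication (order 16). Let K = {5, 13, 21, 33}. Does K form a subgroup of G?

The identity 1 ∉ K, so K is not a subgroup.

No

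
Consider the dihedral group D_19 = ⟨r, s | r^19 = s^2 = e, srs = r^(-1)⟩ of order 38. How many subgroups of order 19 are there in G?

1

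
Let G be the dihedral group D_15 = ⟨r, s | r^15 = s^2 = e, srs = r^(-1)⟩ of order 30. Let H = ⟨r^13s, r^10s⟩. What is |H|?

10

|⟨r^13s⟩| = 2 and |⟨r^10s⟩| = 2, so |H| is a multiple of lcm(2, 2) = 2 and divides |G| = 30.
Closing under the operation: H = {e, r^3, r^6, r^9, r^12, rs, r^4s, r^7s, r^10s, r^13s}, so |H| = 10.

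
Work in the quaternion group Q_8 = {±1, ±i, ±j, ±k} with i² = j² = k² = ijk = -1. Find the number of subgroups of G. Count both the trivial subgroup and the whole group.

6

|G| = 8, so by Lagrange every subgroup order divides 8. Divisors: 1, 2, 4, 8.
Subgroups by order — order 1: 1; order 2: 1; order 4: 3; order 8: 1.
Total: 1 + 1 + 3 + 1 = 6.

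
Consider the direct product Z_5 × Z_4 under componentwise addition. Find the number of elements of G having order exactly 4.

2

An element (a,b) has order lcm(ord(a), ord(b)); count pairs with lcm equal to 4.
Enumerating gives 2 such elements.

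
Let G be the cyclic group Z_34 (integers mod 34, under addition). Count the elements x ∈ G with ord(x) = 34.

16

In a cyclic group of order 34, the number of elements of order d (for d | 34) is φ(d).
φ(34) = 16.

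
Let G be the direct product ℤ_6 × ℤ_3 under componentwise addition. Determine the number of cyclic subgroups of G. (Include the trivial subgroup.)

Each element a generates a cyclic subgroup ⟨a⟩; distinct elements may generate the same one (a cyclic group of order d has φ(d) generators).
Cyclic subgroups by order — order 1: 1; order 2: 1; order 3: 4; order 6: 4.
Total: 10.

10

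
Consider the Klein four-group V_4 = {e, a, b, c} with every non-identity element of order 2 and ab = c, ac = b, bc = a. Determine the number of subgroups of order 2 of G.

3

|G| = 4 and 2 | 4, so subgroups of order 2 are possible by Lagrange.
The subgroups of order 2 are: {e, a}; {e, b}; {e, c}.
So G has 3 subgroups of order 2.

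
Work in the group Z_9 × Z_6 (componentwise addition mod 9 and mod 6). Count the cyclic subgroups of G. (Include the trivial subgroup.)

Each element a generates a cyclic subgroup ⟨a⟩; distinct elements may generate the same one (a cyclic group of order d has φ(d) generators).
Cyclic subgroups by order — order 1: 1; order 2: 1; order 3: 4; order 6: 4; order 9: 3; order 18: 3.
Total: 16.

16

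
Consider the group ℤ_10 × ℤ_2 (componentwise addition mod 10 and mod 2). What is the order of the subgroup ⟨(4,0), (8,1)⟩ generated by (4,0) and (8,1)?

10

|⟨(4,0)⟩| = 5 and |⟨(8,1)⟩| = 10, so |H| is a multiple of lcm(5, 10) = 10 and divides |G| = 20.
Closing under the operation: H = {(0,0), (0,1), (2,0), (2,1), (4,0), (4,1), (6,0), (6,1), (8,0), (8,1)}, so |H| = 10.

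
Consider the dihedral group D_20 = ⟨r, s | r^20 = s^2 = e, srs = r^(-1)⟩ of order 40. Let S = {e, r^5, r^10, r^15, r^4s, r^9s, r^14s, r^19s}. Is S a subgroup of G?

Yes

|S| = 8 divides |G| = 40, consistent with Lagrange.
S contains the identity, every element's inverse is in S, and S is closed under ·: it is a subgroup.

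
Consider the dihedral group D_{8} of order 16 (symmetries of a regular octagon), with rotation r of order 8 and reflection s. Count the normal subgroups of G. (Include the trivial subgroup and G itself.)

G has 19 subgroups. Checking conjugation-invariance by order — order 1: 1/1 normal; order 2: 1/9 normal; order 4: 1/5 normal; order 8: 3/3 normal; order 16: 1/1 normal.
Total normal subgroups: 7.

7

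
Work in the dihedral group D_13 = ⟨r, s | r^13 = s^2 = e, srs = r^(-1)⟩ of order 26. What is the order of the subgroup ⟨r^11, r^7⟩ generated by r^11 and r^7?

13

|⟨r^11⟩| = 13 and |⟨r^7⟩| = 13, so |H| is a multiple of lcm(13, 13) = 13 and divides |G| = 26.
Closing under the operation: H = {e, r, r^2, r^3, r^4, r^5, r^6, r^7, r^8, r^9, r^10, r^11, r^12}, so |H| = 13.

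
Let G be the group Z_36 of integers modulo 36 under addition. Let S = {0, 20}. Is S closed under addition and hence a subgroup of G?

No

20 ∈ S but its inverse 16 ∉ S, so S is not a subgroup.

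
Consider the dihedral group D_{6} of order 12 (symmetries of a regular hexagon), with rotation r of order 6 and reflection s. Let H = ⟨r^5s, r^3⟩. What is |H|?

4

|⟨r^5s⟩| = 2 and |⟨r^3⟩| = 2, so |H| is a multiple of lcm(2, 2) = 2 and divides |G| = 12.
Closing under the operation: H = {e, r^3, r^2s, r^5s}, so |H| = 4.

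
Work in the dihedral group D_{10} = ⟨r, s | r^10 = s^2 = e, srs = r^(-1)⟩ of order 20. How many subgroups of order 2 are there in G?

11

|G| = 20 and 2 | 20, so subgroups of order 2 are possible by Lagrange.
The subgroups of order 2 are: {e, r^2s}; {e, r^3s}; {e, r^4s}; {e, r^5}; … (11 in all).
So G has 11 subgroups of order 2.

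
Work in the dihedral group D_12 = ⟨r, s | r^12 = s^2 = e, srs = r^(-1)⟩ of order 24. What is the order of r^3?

Computing powers of r^3: the smallest k with (r^3)^k = e is k = 4.

4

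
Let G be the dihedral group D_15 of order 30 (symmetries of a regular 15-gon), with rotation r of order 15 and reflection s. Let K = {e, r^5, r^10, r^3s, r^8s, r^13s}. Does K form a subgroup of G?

Yes

|K| = 6 divides |G| = 30, consistent with Lagrange.
K contains the identity, every element's inverse is in K, and K is closed under ·: it is a subgroup.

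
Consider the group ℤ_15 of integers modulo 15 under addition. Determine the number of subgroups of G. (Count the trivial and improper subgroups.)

4

A cyclic group of order 15 has exactly one subgroup for each divisor of 15.
Divisors of 15: 1, 3, 5, 15.
So ℤ_15 has 4 subgroups.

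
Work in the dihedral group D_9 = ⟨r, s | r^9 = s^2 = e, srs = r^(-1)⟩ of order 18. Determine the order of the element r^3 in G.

Computing powers of r^3: the smallest k with (r^3)^k = e is k = 3.

3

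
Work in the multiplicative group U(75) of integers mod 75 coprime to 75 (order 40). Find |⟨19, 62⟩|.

|⟨19⟩| = 10 and |⟨62⟩| = 20, so |H| is a multiple of lcm(10, 20) = 20 and divides |G| = 40.
Closing under the operation: H = {1, 2, 4, 8, 16, 17, 19, 23, 31, 32, 34, 38, 46, 47, 49, 53, 61, 62, 64, 68}, so |H| = 20.

20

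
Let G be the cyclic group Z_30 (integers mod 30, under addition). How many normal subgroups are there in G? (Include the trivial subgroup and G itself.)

8

G is abelian, so every subgroup is normal.
G has 8 subgroups in total, hence 8 normal subgroups.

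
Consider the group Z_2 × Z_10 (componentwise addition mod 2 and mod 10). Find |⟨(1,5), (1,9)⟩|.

10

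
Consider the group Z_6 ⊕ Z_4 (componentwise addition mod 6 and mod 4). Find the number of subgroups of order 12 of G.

3

|G| = 24 and 12 | 24, so subgroups of order 12 are possible by Lagrange.
The subgroups of order 12 are: {(0,0), (0,1), (0,2), (0,3), (2,0), (2,1), (2,2), (2,3), (4,0), (4,1), (4,2), (4,3)}; {(0,0), (0,2), (1,0), (1,2), (2,0), (2,2), (3,0), (3,2), (4,0), (4,2), (5,0), (5,2)}; {(0,0), (0,2), (1,1), (1,3), (2,0), (2,2), (3,1), (3,3), (4,0), (4,2), (5,1), (5,3)}.
So G has 3 subgroups of order 12.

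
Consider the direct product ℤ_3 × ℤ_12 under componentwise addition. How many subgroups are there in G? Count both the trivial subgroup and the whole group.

|G| = 36, so by Lagrange every subgroup order divides 36. Divisors: 1, 2, 3, 4, 6, 9, 12, 18, 36.
Subgroups by order — order 1: 1; order 2: 1; order 3: 4; order 4: 1; order 6: 4; order 9: 1; order 12: 4; order 18: 1; order 36: 1.
Total: 1 + 1 + 4 + 1 + 4 + 1 + 4 + 1 + 1 = 18.

18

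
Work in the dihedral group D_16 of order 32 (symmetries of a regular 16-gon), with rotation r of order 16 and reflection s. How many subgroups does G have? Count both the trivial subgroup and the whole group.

36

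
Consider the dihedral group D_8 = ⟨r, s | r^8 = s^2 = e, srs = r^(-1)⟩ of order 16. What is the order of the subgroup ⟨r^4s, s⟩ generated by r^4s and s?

4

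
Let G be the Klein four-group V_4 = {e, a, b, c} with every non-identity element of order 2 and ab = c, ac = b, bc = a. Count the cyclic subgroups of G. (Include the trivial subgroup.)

Group the elements of G by the cyclic subgroup they generate; each cyclic subgroup of order d accounts for φ(d) elements.
Cyclic subgroups by order — order 1: 1; order 2: 3.
Total: 4.

4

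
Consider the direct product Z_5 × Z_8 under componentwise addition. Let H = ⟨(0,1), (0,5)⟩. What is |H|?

8

|⟨(0,1)⟩| = 8 and |⟨(0,5)⟩| = 8, so |H| is a multiple of lcm(8, 8) = 8 and divides |G| = 40.
Closing under the operation: H = {(0,0), (0,1), (0,2), (0,3), (0,4), (0,5), (0,6), (0,7)}, so |H| = 8.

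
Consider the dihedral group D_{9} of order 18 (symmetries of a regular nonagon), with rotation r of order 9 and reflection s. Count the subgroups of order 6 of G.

|G| = 18 and 6 | 18, so subgroups of order 6 are possible by Lagrange.
The subgroups of order 6 are: {e, r^3, r^6, r^2s, r^5s, r^8s}; {e, r^3, r^6, s, r^3s, r^6s}; {e, r^3, r^6, rs, r^4s, r^7s}.
So G has 3 subgroups of order 6.

3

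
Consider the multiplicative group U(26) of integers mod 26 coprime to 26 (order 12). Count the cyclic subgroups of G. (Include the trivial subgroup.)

6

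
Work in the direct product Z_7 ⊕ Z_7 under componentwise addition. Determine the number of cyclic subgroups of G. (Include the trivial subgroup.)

9

Group the elements of G by the cyclic subgroup they generate; each cyclic subgroup of order d accounts for φ(d) elements.
Cyclic subgroups by order — order 1: 1; order 7: 8.
Total: 9.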